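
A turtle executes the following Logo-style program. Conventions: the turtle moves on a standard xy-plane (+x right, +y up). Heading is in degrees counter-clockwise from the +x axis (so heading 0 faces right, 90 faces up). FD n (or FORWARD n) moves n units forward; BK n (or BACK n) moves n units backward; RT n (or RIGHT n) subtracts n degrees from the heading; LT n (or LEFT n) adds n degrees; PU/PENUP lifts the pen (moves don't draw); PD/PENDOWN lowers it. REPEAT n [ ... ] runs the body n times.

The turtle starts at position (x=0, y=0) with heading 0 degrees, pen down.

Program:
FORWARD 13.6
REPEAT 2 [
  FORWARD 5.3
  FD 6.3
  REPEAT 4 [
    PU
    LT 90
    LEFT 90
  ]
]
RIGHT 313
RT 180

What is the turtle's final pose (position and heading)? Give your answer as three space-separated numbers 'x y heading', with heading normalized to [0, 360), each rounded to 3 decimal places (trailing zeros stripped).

Executing turtle program step by step:
Start: pos=(0,0), heading=0, pen down
FD 13.6: (0,0) -> (13.6,0) [heading=0, draw]
REPEAT 2 [
  -- iteration 1/2 --
  FD 5.3: (13.6,0) -> (18.9,0) [heading=0, draw]
  FD 6.3: (18.9,0) -> (25.2,0) [heading=0, draw]
  REPEAT 4 [
    -- iteration 1/4 --
    PU: pen up
    LT 90: heading 0 -> 90
    LT 90: heading 90 -> 180
    -- iteration 2/4 --
    PU: pen up
    LT 90: heading 180 -> 270
    LT 90: heading 270 -> 0
    -- iteration 3/4 --
    PU: pen up
    LT 90: heading 0 -> 90
    LT 90: heading 90 -> 180
    -- iteration 4/4 --
    PU: pen up
    LT 90: heading 180 -> 270
    LT 90: heading 270 -> 0
  ]
  -- iteration 2/2 --
  FD 5.3: (25.2,0) -> (30.5,0) [heading=0, move]
  FD 6.3: (30.5,0) -> (36.8,0) [heading=0, move]
  REPEAT 4 [
    -- iteration 1/4 --
    PU: pen up
    LT 90: heading 0 -> 90
    LT 90: heading 90 -> 180
    -- iteration 2/4 --
    PU: pen up
    LT 90: heading 180 -> 270
    LT 90: heading 270 -> 0
    -- iteration 3/4 --
    PU: pen up
    LT 90: heading 0 -> 90
    LT 90: heading 90 -> 180
    -- iteration 4/4 --
    PU: pen up
    LT 90: heading 180 -> 270
    LT 90: heading 270 -> 0
  ]
]
RT 313: heading 0 -> 47
RT 180: heading 47 -> 227
Final: pos=(36.8,0), heading=227, 3 segment(s) drawn

Answer: 36.8 0 227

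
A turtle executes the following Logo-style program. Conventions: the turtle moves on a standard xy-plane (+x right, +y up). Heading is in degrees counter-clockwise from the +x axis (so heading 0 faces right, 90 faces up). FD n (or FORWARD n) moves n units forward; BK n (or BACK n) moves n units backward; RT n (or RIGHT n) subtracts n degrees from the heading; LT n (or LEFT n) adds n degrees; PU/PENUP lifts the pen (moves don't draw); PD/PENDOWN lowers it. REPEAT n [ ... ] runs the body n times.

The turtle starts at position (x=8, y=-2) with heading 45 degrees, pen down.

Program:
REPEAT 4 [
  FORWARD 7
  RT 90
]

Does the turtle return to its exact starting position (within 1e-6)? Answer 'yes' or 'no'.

Answer: yes

Derivation:
Executing turtle program step by step:
Start: pos=(8,-2), heading=45, pen down
REPEAT 4 [
  -- iteration 1/4 --
  FD 7: (8,-2) -> (12.95,2.95) [heading=45, draw]
  RT 90: heading 45 -> 315
  -- iteration 2/4 --
  FD 7: (12.95,2.95) -> (17.899,-2) [heading=315, draw]
  RT 90: heading 315 -> 225
  -- iteration 3/4 --
  FD 7: (17.899,-2) -> (12.95,-6.95) [heading=225, draw]
  RT 90: heading 225 -> 135
  -- iteration 4/4 --
  FD 7: (12.95,-6.95) -> (8,-2) [heading=135, draw]
  RT 90: heading 135 -> 45
]
Final: pos=(8,-2), heading=45, 4 segment(s) drawn

Start position: (8, -2)
Final position: (8, -2)
Distance = 0; < 1e-6 -> CLOSED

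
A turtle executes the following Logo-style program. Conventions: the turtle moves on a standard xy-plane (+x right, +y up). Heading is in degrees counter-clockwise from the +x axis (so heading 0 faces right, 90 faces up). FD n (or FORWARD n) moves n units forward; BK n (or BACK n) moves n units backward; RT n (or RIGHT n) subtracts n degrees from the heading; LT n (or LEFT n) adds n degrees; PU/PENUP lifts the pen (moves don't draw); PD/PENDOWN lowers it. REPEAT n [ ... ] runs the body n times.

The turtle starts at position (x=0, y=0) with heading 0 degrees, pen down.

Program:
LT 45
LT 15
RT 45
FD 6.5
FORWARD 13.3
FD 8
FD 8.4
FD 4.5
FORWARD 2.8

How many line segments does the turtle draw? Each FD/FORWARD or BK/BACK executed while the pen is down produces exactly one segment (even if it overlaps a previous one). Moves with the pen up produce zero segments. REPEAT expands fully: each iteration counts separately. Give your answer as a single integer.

Answer: 6

Derivation:
Executing turtle program step by step:
Start: pos=(0,0), heading=0, pen down
LT 45: heading 0 -> 45
LT 15: heading 45 -> 60
RT 45: heading 60 -> 15
FD 6.5: (0,0) -> (6.279,1.682) [heading=15, draw]
FD 13.3: (6.279,1.682) -> (19.125,5.125) [heading=15, draw]
FD 8: (19.125,5.125) -> (26.853,7.195) [heading=15, draw]
FD 8.4: (26.853,7.195) -> (34.967,9.369) [heading=15, draw]
FD 4.5: (34.967,9.369) -> (39.313,10.534) [heading=15, draw]
FD 2.8: (39.313,10.534) -> (42.018,11.259) [heading=15, draw]
Final: pos=(42.018,11.259), heading=15, 6 segment(s) drawn
Segments drawn: 6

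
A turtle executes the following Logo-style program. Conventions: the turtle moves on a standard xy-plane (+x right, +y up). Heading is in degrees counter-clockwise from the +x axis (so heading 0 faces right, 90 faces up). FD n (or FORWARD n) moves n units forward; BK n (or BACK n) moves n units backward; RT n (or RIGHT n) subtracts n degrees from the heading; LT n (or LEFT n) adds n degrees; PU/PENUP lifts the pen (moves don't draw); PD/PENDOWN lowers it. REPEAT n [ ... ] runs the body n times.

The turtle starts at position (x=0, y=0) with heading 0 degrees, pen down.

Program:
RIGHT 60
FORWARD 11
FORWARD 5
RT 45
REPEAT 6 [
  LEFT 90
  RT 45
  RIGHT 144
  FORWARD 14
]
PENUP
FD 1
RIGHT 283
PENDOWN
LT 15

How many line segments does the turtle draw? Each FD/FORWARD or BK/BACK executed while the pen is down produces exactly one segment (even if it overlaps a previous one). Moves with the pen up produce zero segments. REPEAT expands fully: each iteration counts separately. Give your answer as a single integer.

Answer: 8

Derivation:
Executing turtle program step by step:
Start: pos=(0,0), heading=0, pen down
RT 60: heading 0 -> 300
FD 11: (0,0) -> (5.5,-9.526) [heading=300, draw]
FD 5: (5.5,-9.526) -> (8,-13.856) [heading=300, draw]
RT 45: heading 300 -> 255
REPEAT 6 [
  -- iteration 1/6 --
  LT 90: heading 255 -> 345
  RT 45: heading 345 -> 300
  RT 144: heading 300 -> 156
  FD 14: (8,-13.856) -> (-4.79,-8.162) [heading=156, draw]
  -- iteration 2/6 --
  LT 90: heading 156 -> 246
  RT 45: heading 246 -> 201
  RT 144: heading 201 -> 57
  FD 14: (-4.79,-8.162) -> (2.835,3.579) [heading=57, draw]
  -- iteration 3/6 --
  LT 90: heading 57 -> 147
  RT 45: heading 147 -> 102
  RT 144: heading 102 -> 318
  FD 14: (2.835,3.579) -> (13.239,-5.789) [heading=318, draw]
  -- iteration 4/6 --
  LT 90: heading 318 -> 48
  RT 45: heading 48 -> 3
  RT 144: heading 3 -> 219
  FD 14: (13.239,-5.789) -> (2.359,-14.599) [heading=219, draw]
  -- iteration 5/6 --
  LT 90: heading 219 -> 309
  RT 45: heading 309 -> 264
  RT 144: heading 264 -> 120
  FD 14: (2.359,-14.599) -> (-4.641,-2.475) [heading=120, draw]
  -- iteration 6/6 --
  LT 90: heading 120 -> 210
  RT 45: heading 210 -> 165
  RT 144: heading 165 -> 21
  FD 14: (-4.641,-2.475) -> (8.429,2.542) [heading=21, draw]
]
PU: pen up
FD 1: (8.429,2.542) -> (9.363,2.901) [heading=21, move]
RT 283: heading 21 -> 98
PD: pen down
LT 15: heading 98 -> 113
Final: pos=(9.363,2.901), heading=113, 8 segment(s) drawn
Segments drawn: 8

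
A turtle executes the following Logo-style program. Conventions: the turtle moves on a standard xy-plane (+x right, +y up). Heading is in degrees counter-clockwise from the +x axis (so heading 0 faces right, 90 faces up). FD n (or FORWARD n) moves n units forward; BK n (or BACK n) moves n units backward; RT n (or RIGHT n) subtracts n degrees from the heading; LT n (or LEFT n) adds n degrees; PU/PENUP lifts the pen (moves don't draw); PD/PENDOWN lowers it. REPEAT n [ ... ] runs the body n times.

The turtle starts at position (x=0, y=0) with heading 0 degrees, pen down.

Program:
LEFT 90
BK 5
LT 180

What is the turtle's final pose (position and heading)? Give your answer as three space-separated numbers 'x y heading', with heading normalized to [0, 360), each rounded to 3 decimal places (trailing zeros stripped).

Executing turtle program step by step:
Start: pos=(0,0), heading=0, pen down
LT 90: heading 0 -> 90
BK 5: (0,0) -> (0,-5) [heading=90, draw]
LT 180: heading 90 -> 270
Final: pos=(0,-5), heading=270, 1 segment(s) drawn

Answer: 0 -5 270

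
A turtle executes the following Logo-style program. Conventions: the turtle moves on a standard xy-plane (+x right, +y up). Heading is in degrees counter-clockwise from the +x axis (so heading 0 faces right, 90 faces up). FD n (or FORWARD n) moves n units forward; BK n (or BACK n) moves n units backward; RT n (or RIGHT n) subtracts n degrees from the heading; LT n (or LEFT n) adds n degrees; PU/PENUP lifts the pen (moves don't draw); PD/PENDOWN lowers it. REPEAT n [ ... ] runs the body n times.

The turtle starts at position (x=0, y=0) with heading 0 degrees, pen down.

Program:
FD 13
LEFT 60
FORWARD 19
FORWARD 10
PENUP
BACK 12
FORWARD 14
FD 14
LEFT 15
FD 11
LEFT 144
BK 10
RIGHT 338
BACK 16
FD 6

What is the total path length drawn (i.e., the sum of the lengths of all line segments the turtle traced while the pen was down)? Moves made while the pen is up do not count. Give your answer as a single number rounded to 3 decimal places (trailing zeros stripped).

Executing turtle program step by step:
Start: pos=(0,0), heading=0, pen down
FD 13: (0,0) -> (13,0) [heading=0, draw]
LT 60: heading 0 -> 60
FD 19: (13,0) -> (22.5,16.454) [heading=60, draw]
FD 10: (22.5,16.454) -> (27.5,25.115) [heading=60, draw]
PU: pen up
BK 12: (27.5,25.115) -> (21.5,14.722) [heading=60, move]
FD 14: (21.5,14.722) -> (28.5,26.847) [heading=60, move]
FD 14: (28.5,26.847) -> (35.5,38.971) [heading=60, move]
LT 15: heading 60 -> 75
FD 11: (35.5,38.971) -> (38.347,49.596) [heading=75, move]
LT 144: heading 75 -> 219
BK 10: (38.347,49.596) -> (46.118,55.89) [heading=219, move]
RT 338: heading 219 -> 241
BK 16: (46.118,55.89) -> (53.875,69.883) [heading=241, move]
FD 6: (53.875,69.883) -> (50.967,64.636) [heading=241, move]
Final: pos=(50.967,64.636), heading=241, 3 segment(s) drawn

Segment lengths:
  seg 1: (0,0) -> (13,0), length = 13
  seg 2: (13,0) -> (22.5,16.454), length = 19
  seg 3: (22.5,16.454) -> (27.5,25.115), length = 10
Total = 42

Answer: 42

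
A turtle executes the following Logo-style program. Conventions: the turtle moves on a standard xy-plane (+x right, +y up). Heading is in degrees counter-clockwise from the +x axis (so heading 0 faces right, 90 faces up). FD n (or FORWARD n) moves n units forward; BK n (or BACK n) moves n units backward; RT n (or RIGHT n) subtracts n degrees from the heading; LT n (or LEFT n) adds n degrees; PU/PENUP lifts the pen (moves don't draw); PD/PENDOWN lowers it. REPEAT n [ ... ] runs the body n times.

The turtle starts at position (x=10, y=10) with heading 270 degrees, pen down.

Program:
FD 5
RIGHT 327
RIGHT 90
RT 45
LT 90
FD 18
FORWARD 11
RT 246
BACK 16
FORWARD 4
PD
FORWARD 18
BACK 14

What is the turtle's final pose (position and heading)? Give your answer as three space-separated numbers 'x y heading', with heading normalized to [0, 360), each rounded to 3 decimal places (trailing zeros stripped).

Executing turtle program step by step:
Start: pos=(10,10), heading=270, pen down
FD 5: (10,10) -> (10,5) [heading=270, draw]
RT 327: heading 270 -> 303
RT 90: heading 303 -> 213
RT 45: heading 213 -> 168
LT 90: heading 168 -> 258
FD 18: (10,5) -> (6.258,-12.607) [heading=258, draw]
FD 11: (6.258,-12.607) -> (3.971,-23.366) [heading=258, draw]
RT 246: heading 258 -> 12
BK 16: (3.971,-23.366) -> (-11.68,-26.693) [heading=12, draw]
FD 4: (-11.68,-26.693) -> (-7.767,-25.861) [heading=12, draw]
PD: pen down
FD 18: (-7.767,-25.861) -> (9.839,-22.119) [heading=12, draw]
BK 14: (9.839,-22.119) -> (-3.855,-25.03) [heading=12, draw]
Final: pos=(-3.855,-25.03), heading=12, 7 segment(s) drawn

Answer: -3.855 -25.03 12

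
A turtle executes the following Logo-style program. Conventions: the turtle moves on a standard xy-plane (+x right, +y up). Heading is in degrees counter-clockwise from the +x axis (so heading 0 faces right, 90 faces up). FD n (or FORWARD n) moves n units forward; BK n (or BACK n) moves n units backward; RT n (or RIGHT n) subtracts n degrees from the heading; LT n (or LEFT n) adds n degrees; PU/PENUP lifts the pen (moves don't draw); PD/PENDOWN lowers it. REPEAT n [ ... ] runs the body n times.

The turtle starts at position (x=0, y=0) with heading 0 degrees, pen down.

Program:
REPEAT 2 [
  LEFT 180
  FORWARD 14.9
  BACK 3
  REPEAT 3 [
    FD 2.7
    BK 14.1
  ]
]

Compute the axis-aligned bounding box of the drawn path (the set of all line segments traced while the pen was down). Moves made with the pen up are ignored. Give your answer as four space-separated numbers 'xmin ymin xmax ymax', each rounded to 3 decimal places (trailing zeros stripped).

Executing turtle program step by step:
Start: pos=(0,0), heading=0, pen down
REPEAT 2 [
  -- iteration 1/2 --
  LT 180: heading 0 -> 180
  FD 14.9: (0,0) -> (-14.9,0) [heading=180, draw]
  BK 3: (-14.9,0) -> (-11.9,0) [heading=180, draw]
  REPEAT 3 [
    -- iteration 1/3 --
    FD 2.7: (-11.9,0) -> (-14.6,0) [heading=180, draw]
    BK 14.1: (-14.6,0) -> (-0.5,0) [heading=180, draw]
    -- iteration 2/3 --
    FD 2.7: (-0.5,0) -> (-3.2,0) [heading=180, draw]
    BK 14.1: (-3.2,0) -> (10.9,0) [heading=180, draw]
    -- iteration 3/3 --
    FD 2.7: (10.9,0) -> (8.2,0) [heading=180, draw]
    BK 14.1: (8.2,0) -> (22.3,0) [heading=180, draw]
  ]
  -- iteration 2/2 --
  LT 180: heading 180 -> 0
  FD 14.9: (22.3,0) -> (37.2,0) [heading=0, draw]
  BK 3: (37.2,0) -> (34.2,0) [heading=0, draw]
  REPEAT 3 [
    -- iteration 1/3 --
    FD 2.7: (34.2,0) -> (36.9,0) [heading=0, draw]
    BK 14.1: (36.9,0) -> (22.8,0) [heading=0, draw]
    -- iteration 2/3 --
    FD 2.7: (22.8,0) -> (25.5,0) [heading=0, draw]
    BK 14.1: (25.5,0) -> (11.4,0) [heading=0, draw]
    -- iteration 3/3 --
    FD 2.7: (11.4,0) -> (14.1,0) [heading=0, draw]
    BK 14.1: (14.1,0) -> (0,0) [heading=0, draw]
  ]
]
Final: pos=(0,0), heading=0, 16 segment(s) drawn

Segment endpoints: x in {-14.9, -14.6, -11.9, -3.2, -0.5, 0, 0, 8.2, 10.9, 11.4, 14.1, 22.3, 22.8, 25.5, 34.2, 36.9, 37.2}, y in {0, 0, 0, 0, 0, 0, 0, 0, 0, 0, 0, 0, 0, 0, 0, 0, 0}
xmin=-14.9, ymin=0, xmax=37.2, ymax=0

Answer: -14.9 0 37.2 0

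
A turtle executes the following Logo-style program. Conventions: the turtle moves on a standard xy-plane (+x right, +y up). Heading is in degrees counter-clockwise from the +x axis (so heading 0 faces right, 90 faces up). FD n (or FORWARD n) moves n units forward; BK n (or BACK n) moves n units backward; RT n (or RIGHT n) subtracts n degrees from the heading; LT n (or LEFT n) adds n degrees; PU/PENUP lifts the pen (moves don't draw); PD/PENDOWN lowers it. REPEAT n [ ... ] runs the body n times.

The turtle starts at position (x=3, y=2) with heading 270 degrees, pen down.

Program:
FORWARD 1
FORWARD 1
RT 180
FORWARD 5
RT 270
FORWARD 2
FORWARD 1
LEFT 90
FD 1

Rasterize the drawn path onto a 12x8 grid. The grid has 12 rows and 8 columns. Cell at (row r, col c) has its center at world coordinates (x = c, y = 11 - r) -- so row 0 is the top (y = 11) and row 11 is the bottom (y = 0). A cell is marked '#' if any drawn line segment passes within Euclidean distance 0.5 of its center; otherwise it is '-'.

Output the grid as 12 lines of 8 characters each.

Segment 0: (3,2) -> (3,1)
Segment 1: (3,1) -> (3,0)
Segment 2: (3,0) -> (3,5)
Segment 3: (3,5) -> (1,5)
Segment 4: (1,5) -> (0,5)
Segment 5: (0,5) -> (0,4)

Answer: --------
--------
--------
--------
--------
--------
####----
#--#----
---#----
---#----
---#----
---#----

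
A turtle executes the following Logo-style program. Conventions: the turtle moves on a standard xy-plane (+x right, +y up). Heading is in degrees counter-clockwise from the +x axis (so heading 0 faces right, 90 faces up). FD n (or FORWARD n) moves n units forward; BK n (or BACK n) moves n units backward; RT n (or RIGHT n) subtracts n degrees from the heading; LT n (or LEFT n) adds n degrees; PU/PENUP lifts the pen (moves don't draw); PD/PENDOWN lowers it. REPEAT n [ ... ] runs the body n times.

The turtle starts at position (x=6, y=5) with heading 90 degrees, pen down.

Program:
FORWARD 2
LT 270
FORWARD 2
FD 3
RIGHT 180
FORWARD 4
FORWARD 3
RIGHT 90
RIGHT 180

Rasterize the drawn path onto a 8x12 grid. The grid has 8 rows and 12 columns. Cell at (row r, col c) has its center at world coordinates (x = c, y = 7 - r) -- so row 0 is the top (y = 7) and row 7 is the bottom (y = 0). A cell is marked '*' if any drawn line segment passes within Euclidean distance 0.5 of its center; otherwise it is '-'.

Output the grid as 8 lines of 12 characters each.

Answer: ----********
------*-----
------*-----
------------
------------
------------
------------
------------

Derivation:
Segment 0: (6,5) -> (6,7)
Segment 1: (6,7) -> (8,7)
Segment 2: (8,7) -> (11,7)
Segment 3: (11,7) -> (7,7)
Segment 4: (7,7) -> (4,7)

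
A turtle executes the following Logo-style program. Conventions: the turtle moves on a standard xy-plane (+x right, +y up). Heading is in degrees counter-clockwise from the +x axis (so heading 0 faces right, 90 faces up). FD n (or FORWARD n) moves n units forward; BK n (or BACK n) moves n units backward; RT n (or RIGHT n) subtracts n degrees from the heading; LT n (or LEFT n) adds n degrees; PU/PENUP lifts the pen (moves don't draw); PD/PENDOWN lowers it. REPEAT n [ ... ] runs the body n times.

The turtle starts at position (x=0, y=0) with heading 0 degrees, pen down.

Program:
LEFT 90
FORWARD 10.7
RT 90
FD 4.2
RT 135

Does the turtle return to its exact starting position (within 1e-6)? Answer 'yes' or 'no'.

Executing turtle program step by step:
Start: pos=(0,0), heading=0, pen down
LT 90: heading 0 -> 90
FD 10.7: (0,0) -> (0,10.7) [heading=90, draw]
RT 90: heading 90 -> 0
FD 4.2: (0,10.7) -> (4.2,10.7) [heading=0, draw]
RT 135: heading 0 -> 225
Final: pos=(4.2,10.7), heading=225, 2 segment(s) drawn

Start position: (0, 0)
Final position: (4.2, 10.7)
Distance = 11.495; >= 1e-6 -> NOT closed

Answer: no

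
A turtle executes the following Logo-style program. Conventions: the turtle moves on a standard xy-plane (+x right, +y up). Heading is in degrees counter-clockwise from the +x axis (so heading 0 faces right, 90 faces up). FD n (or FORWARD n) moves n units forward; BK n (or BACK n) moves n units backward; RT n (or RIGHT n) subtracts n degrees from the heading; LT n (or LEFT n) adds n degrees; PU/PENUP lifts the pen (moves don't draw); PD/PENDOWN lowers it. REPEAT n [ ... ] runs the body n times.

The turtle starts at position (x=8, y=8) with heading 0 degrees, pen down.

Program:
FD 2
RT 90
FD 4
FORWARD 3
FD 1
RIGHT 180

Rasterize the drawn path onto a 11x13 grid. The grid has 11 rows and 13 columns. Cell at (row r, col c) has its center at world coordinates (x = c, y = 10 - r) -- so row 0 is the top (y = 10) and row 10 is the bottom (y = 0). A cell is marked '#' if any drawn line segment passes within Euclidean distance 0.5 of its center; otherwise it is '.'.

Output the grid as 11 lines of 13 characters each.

Segment 0: (8,8) -> (10,8)
Segment 1: (10,8) -> (10,4)
Segment 2: (10,4) -> (10,1)
Segment 3: (10,1) -> (10,0)

Answer: .............
.............
........###..
..........#..
..........#..
..........#..
..........#..
..........#..
..........#..
..........#..
..........#..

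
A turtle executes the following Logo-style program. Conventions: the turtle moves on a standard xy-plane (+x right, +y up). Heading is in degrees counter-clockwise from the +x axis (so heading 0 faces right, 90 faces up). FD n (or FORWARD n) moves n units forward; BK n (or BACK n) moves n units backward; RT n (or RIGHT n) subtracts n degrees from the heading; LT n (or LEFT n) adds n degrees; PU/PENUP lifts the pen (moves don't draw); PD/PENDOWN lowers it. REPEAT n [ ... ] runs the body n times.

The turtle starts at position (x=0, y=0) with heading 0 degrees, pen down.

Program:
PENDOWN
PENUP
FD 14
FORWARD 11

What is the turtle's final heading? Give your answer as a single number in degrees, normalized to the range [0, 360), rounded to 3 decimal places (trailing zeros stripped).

Executing turtle program step by step:
Start: pos=(0,0), heading=0, pen down
PD: pen down
PU: pen up
FD 14: (0,0) -> (14,0) [heading=0, move]
FD 11: (14,0) -> (25,0) [heading=0, move]
Final: pos=(25,0), heading=0, 0 segment(s) drawn

Answer: 0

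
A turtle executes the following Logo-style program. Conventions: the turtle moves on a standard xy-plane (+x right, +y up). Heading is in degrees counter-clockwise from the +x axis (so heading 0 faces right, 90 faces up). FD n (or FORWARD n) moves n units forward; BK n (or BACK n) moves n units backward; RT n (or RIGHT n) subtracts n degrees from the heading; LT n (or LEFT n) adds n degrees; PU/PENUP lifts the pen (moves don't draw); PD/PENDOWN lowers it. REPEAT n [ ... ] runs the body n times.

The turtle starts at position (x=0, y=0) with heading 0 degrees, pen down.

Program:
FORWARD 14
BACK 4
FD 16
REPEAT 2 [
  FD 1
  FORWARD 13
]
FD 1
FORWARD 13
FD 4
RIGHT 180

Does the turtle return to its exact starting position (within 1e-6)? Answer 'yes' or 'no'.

Answer: no

Derivation:
Executing turtle program step by step:
Start: pos=(0,0), heading=0, pen down
FD 14: (0,0) -> (14,0) [heading=0, draw]
BK 4: (14,0) -> (10,0) [heading=0, draw]
FD 16: (10,0) -> (26,0) [heading=0, draw]
REPEAT 2 [
  -- iteration 1/2 --
  FD 1: (26,0) -> (27,0) [heading=0, draw]
  FD 13: (27,0) -> (40,0) [heading=0, draw]
  -- iteration 2/2 --
  FD 1: (40,0) -> (41,0) [heading=0, draw]
  FD 13: (41,0) -> (54,0) [heading=0, draw]
]
FD 1: (54,0) -> (55,0) [heading=0, draw]
FD 13: (55,0) -> (68,0) [heading=0, draw]
FD 4: (68,0) -> (72,0) [heading=0, draw]
RT 180: heading 0 -> 180
Final: pos=(72,0), heading=180, 10 segment(s) drawn

Start position: (0, 0)
Final position: (72, 0)
Distance = 72; >= 1e-6 -> NOT closed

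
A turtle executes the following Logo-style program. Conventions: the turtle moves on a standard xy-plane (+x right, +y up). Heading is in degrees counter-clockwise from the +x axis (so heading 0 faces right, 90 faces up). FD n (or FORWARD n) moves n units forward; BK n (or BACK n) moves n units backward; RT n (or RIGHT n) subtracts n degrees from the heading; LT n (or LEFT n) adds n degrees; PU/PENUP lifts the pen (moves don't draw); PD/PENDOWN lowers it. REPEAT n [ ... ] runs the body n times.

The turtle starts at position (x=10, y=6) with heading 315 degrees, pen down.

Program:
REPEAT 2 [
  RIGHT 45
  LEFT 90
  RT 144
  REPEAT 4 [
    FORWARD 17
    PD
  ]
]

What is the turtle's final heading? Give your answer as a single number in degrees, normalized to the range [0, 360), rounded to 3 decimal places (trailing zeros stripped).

Answer: 117

Derivation:
Executing turtle program step by step:
Start: pos=(10,6), heading=315, pen down
REPEAT 2 [
  -- iteration 1/2 --
  RT 45: heading 315 -> 270
  LT 90: heading 270 -> 0
  RT 144: heading 0 -> 216
  REPEAT 4 [
    -- iteration 1/4 --
    FD 17: (10,6) -> (-3.753,-3.992) [heading=216, draw]
    PD: pen down
    -- iteration 2/4 --
    FD 17: (-3.753,-3.992) -> (-17.507,-13.985) [heading=216, draw]
    PD: pen down
    -- iteration 3/4 --
    FD 17: (-17.507,-13.985) -> (-31.26,-23.977) [heading=216, draw]
    PD: pen down
    -- iteration 4/4 --
    FD 17: (-31.26,-23.977) -> (-45.013,-33.969) [heading=216, draw]
    PD: pen down
  ]
  -- iteration 2/2 --
  RT 45: heading 216 -> 171
  LT 90: heading 171 -> 261
  RT 144: heading 261 -> 117
  REPEAT 4 [
    -- iteration 1/4 --
    FD 17: (-45.013,-33.969) -> (-52.731,-18.822) [heading=117, draw]
    PD: pen down
    -- iteration 2/4 --
    FD 17: (-52.731,-18.822) -> (-60.449,-3.675) [heading=117, draw]
    PD: pen down
    -- iteration 3/4 --
    FD 17: (-60.449,-3.675) -> (-68.167,11.472) [heading=117, draw]
    PD: pen down
    -- iteration 4/4 --
    FD 17: (-68.167,11.472) -> (-75.885,26.619) [heading=117, draw]
    PD: pen down
  ]
]
Final: pos=(-75.885,26.619), heading=117, 8 segment(s) drawn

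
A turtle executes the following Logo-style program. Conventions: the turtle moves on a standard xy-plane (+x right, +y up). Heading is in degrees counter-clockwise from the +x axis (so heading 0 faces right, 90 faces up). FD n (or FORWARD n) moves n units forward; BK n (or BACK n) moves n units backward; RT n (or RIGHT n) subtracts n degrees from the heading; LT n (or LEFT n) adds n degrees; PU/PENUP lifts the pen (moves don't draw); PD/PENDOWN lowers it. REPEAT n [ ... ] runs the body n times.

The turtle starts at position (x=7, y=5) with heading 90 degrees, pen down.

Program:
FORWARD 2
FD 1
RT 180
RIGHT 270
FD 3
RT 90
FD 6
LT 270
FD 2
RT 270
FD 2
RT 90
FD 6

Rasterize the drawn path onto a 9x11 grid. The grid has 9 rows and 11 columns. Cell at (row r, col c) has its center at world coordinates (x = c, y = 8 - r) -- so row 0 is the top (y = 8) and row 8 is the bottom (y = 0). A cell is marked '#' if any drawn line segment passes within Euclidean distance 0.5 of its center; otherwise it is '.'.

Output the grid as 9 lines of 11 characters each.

Answer: .......####
.......#..#
.......#..#
.......#..#
..........#
..........#
........###
........#..
..#######..

Derivation:
Segment 0: (7,5) -> (7,7)
Segment 1: (7,7) -> (7,8)
Segment 2: (7,8) -> (10,8)
Segment 3: (10,8) -> (10,2)
Segment 4: (10,2) -> (8,2)
Segment 5: (8,2) -> (8,-0)
Segment 6: (8,-0) -> (2,-0)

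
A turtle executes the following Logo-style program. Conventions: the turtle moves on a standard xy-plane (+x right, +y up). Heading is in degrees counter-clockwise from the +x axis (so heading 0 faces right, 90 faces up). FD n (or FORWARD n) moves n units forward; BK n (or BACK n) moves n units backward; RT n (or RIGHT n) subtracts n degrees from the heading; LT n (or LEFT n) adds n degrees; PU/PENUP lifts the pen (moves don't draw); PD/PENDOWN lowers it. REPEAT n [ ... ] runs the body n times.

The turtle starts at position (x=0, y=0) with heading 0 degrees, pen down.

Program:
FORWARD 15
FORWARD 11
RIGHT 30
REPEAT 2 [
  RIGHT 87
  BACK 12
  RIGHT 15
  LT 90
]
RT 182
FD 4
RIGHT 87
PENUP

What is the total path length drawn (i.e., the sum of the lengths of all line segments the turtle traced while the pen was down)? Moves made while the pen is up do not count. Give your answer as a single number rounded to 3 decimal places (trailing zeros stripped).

Answer: 54

Derivation:
Executing turtle program step by step:
Start: pos=(0,0), heading=0, pen down
FD 15: (0,0) -> (15,0) [heading=0, draw]
FD 11: (15,0) -> (26,0) [heading=0, draw]
RT 30: heading 0 -> 330
REPEAT 2 [
  -- iteration 1/2 --
  RT 87: heading 330 -> 243
  BK 12: (26,0) -> (31.448,10.692) [heading=243, draw]
  RT 15: heading 243 -> 228
  LT 90: heading 228 -> 318
  -- iteration 2/2 --
  RT 87: heading 318 -> 231
  BK 12: (31.448,10.692) -> (39,20.018) [heading=231, draw]
  RT 15: heading 231 -> 216
  LT 90: heading 216 -> 306
]
RT 182: heading 306 -> 124
FD 4: (39,20.018) -> (36.763,23.334) [heading=124, draw]
RT 87: heading 124 -> 37
PU: pen up
Final: pos=(36.763,23.334), heading=37, 5 segment(s) drawn

Segment lengths:
  seg 1: (0,0) -> (15,0), length = 15
  seg 2: (15,0) -> (26,0), length = 11
  seg 3: (26,0) -> (31.448,10.692), length = 12
  seg 4: (31.448,10.692) -> (39,20.018), length = 12
  seg 5: (39,20.018) -> (36.763,23.334), length = 4
Total = 54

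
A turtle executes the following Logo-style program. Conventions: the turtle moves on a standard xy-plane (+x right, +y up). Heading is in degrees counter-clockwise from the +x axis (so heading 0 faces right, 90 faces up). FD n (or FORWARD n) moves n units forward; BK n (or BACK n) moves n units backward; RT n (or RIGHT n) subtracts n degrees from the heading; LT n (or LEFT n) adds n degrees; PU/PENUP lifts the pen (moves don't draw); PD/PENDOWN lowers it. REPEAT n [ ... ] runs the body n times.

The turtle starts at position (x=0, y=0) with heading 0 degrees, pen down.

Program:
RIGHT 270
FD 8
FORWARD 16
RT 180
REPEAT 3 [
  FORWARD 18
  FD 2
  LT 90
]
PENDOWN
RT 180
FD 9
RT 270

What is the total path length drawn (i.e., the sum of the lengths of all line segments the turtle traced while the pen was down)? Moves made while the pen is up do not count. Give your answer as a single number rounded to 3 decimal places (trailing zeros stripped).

Answer: 93

Derivation:
Executing turtle program step by step:
Start: pos=(0,0), heading=0, pen down
RT 270: heading 0 -> 90
FD 8: (0,0) -> (0,8) [heading=90, draw]
FD 16: (0,8) -> (0,24) [heading=90, draw]
RT 180: heading 90 -> 270
REPEAT 3 [
  -- iteration 1/3 --
  FD 18: (0,24) -> (0,6) [heading=270, draw]
  FD 2: (0,6) -> (0,4) [heading=270, draw]
  LT 90: heading 270 -> 0
  -- iteration 2/3 --
  FD 18: (0,4) -> (18,4) [heading=0, draw]
  FD 2: (18,4) -> (20,4) [heading=0, draw]
  LT 90: heading 0 -> 90
  -- iteration 3/3 --
  FD 18: (20,4) -> (20,22) [heading=90, draw]
  FD 2: (20,22) -> (20,24) [heading=90, draw]
  LT 90: heading 90 -> 180
]
PD: pen down
RT 180: heading 180 -> 0
FD 9: (20,24) -> (29,24) [heading=0, draw]
RT 270: heading 0 -> 90
Final: pos=(29,24), heading=90, 9 segment(s) drawn

Segment lengths:
  seg 1: (0,0) -> (0,8), length = 8
  seg 2: (0,8) -> (0,24), length = 16
  seg 3: (0,24) -> (0,6), length = 18
  seg 4: (0,6) -> (0,4), length = 2
  seg 5: (0,4) -> (18,4), length = 18
  seg 6: (18,4) -> (20,4), length = 2
  seg 7: (20,4) -> (20,22), length = 18
  seg 8: (20,22) -> (20,24), length = 2
  seg 9: (20,24) -> (29,24), length = 9
Total = 93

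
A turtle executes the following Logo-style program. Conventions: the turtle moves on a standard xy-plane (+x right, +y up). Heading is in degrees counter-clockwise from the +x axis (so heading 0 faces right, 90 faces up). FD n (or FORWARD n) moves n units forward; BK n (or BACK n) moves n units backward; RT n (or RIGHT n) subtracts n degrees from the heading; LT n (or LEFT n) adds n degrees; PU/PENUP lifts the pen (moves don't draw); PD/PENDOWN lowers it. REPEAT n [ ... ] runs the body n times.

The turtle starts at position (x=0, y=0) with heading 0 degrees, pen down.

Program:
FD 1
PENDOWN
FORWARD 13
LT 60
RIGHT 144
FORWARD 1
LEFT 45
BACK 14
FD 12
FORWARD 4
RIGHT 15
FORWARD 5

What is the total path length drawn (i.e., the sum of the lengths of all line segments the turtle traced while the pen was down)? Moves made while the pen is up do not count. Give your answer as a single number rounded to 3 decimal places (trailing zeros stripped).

Executing turtle program step by step:
Start: pos=(0,0), heading=0, pen down
FD 1: (0,0) -> (1,0) [heading=0, draw]
PD: pen down
FD 13: (1,0) -> (14,0) [heading=0, draw]
LT 60: heading 0 -> 60
RT 144: heading 60 -> 276
FD 1: (14,0) -> (14.105,-0.995) [heading=276, draw]
LT 45: heading 276 -> 321
BK 14: (14.105,-0.995) -> (3.224,7.816) [heading=321, draw]
FD 12: (3.224,7.816) -> (12.55,0.264) [heading=321, draw]
FD 4: (12.55,0.264) -> (15.659,-2.253) [heading=321, draw]
RT 15: heading 321 -> 306
FD 5: (15.659,-2.253) -> (18.598,-6.298) [heading=306, draw]
Final: pos=(18.598,-6.298), heading=306, 7 segment(s) drawn

Segment lengths:
  seg 1: (0,0) -> (1,0), length = 1
  seg 2: (1,0) -> (14,0), length = 13
  seg 3: (14,0) -> (14.105,-0.995), length = 1
  seg 4: (14.105,-0.995) -> (3.224,7.816), length = 14
  seg 5: (3.224,7.816) -> (12.55,0.264), length = 12
  seg 6: (12.55,0.264) -> (15.659,-2.253), length = 4
  seg 7: (15.659,-2.253) -> (18.598,-6.298), length = 5
Total = 50

Answer: 50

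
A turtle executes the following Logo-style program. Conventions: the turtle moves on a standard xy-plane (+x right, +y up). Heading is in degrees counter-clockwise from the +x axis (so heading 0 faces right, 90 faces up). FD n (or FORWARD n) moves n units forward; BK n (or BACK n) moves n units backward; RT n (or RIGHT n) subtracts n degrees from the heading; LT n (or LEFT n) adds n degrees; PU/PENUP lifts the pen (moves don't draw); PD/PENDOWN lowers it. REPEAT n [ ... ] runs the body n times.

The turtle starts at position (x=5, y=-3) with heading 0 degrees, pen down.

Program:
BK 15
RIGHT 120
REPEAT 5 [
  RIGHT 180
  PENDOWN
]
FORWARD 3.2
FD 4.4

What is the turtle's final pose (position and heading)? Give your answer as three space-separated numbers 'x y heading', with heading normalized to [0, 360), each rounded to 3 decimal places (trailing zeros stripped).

Answer: -6.2 3.582 60

Derivation:
Executing turtle program step by step:
Start: pos=(5,-3), heading=0, pen down
BK 15: (5,-3) -> (-10,-3) [heading=0, draw]
RT 120: heading 0 -> 240
REPEAT 5 [
  -- iteration 1/5 --
  RT 180: heading 240 -> 60
  PD: pen down
  -- iteration 2/5 --
  RT 180: heading 60 -> 240
  PD: pen down
  -- iteration 3/5 --
  RT 180: heading 240 -> 60
  PD: pen down
  -- iteration 4/5 --
  RT 180: heading 60 -> 240
  PD: pen down
  -- iteration 5/5 --
  RT 180: heading 240 -> 60
  PD: pen down
]
FD 3.2: (-10,-3) -> (-8.4,-0.229) [heading=60, draw]
FD 4.4: (-8.4,-0.229) -> (-6.2,3.582) [heading=60, draw]
Final: pos=(-6.2,3.582), heading=60, 3 segment(s) drawn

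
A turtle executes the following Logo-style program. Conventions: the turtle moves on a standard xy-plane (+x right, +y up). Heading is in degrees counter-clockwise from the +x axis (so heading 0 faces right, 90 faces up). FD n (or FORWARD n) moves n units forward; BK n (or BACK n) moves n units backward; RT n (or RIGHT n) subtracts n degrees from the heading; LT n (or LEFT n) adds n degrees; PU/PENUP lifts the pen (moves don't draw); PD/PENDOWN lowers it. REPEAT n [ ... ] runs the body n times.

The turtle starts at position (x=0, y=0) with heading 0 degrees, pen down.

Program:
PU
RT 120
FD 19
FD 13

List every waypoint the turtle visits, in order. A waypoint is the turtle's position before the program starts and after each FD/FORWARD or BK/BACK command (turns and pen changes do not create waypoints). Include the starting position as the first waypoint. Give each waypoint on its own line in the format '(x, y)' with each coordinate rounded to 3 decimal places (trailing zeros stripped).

Answer: (0, 0)
(-9.5, -16.454)
(-16, -27.713)

Derivation:
Executing turtle program step by step:
Start: pos=(0,0), heading=0, pen down
PU: pen up
RT 120: heading 0 -> 240
FD 19: (0,0) -> (-9.5,-16.454) [heading=240, move]
FD 13: (-9.5,-16.454) -> (-16,-27.713) [heading=240, move]
Final: pos=(-16,-27.713), heading=240, 0 segment(s) drawn
Waypoints (3 total):
(0, 0)
(-9.5, -16.454)
(-16, -27.713)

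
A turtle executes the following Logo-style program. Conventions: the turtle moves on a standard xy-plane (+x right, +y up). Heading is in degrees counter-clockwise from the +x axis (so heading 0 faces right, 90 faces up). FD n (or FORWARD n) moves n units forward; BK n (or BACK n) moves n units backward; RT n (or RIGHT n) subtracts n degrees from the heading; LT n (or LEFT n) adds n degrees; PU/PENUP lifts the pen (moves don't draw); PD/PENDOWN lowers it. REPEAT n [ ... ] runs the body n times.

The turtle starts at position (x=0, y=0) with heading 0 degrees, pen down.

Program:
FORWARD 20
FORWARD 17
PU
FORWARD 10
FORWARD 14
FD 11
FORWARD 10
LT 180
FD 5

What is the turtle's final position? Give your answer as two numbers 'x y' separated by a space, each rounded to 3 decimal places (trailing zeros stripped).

Executing turtle program step by step:
Start: pos=(0,0), heading=0, pen down
FD 20: (0,0) -> (20,0) [heading=0, draw]
FD 17: (20,0) -> (37,0) [heading=0, draw]
PU: pen up
FD 10: (37,0) -> (47,0) [heading=0, move]
FD 14: (47,0) -> (61,0) [heading=0, move]
FD 11: (61,0) -> (72,0) [heading=0, move]
FD 10: (72,0) -> (82,0) [heading=0, move]
LT 180: heading 0 -> 180
FD 5: (82,0) -> (77,0) [heading=180, move]
Final: pos=(77,0), heading=180, 2 segment(s) drawn

Answer: 77 0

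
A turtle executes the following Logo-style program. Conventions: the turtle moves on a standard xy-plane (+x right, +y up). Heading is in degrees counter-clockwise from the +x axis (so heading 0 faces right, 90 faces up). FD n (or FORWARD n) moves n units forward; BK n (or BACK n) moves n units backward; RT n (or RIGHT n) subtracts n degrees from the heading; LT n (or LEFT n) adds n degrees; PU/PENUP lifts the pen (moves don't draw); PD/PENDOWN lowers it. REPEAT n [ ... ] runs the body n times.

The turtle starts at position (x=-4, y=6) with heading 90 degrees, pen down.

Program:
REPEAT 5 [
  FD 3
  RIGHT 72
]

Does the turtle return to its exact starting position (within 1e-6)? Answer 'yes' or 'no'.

Answer: yes

Derivation:
Executing turtle program step by step:
Start: pos=(-4,6), heading=90, pen down
REPEAT 5 [
  -- iteration 1/5 --
  FD 3: (-4,6) -> (-4,9) [heading=90, draw]
  RT 72: heading 90 -> 18
  -- iteration 2/5 --
  FD 3: (-4,9) -> (-1.147,9.927) [heading=18, draw]
  RT 72: heading 18 -> 306
  -- iteration 3/5 --
  FD 3: (-1.147,9.927) -> (0.617,7.5) [heading=306, draw]
  RT 72: heading 306 -> 234
  -- iteration 4/5 --
  FD 3: (0.617,7.5) -> (-1.147,5.073) [heading=234, draw]
  RT 72: heading 234 -> 162
  -- iteration 5/5 --
  FD 3: (-1.147,5.073) -> (-4,6) [heading=162, draw]
  RT 72: heading 162 -> 90
]
Final: pos=(-4,6), heading=90, 5 segment(s) drawn

Start position: (-4, 6)
Final position: (-4, 6)
Distance = 0; < 1e-6 -> CLOSED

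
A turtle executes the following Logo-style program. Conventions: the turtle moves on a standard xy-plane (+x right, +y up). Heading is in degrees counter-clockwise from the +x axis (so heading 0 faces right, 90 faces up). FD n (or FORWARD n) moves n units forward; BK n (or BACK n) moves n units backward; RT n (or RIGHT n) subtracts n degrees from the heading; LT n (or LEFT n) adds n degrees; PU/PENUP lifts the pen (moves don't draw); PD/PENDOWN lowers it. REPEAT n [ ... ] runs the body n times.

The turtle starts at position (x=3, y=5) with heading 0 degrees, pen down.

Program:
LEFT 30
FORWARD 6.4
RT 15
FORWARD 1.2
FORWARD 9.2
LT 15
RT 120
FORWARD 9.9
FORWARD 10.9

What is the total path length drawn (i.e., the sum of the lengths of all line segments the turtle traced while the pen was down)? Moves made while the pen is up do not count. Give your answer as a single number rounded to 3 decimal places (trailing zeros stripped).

Executing turtle program step by step:
Start: pos=(3,5), heading=0, pen down
LT 30: heading 0 -> 30
FD 6.4: (3,5) -> (8.543,8.2) [heading=30, draw]
RT 15: heading 30 -> 15
FD 1.2: (8.543,8.2) -> (9.702,8.511) [heading=15, draw]
FD 9.2: (9.702,8.511) -> (18.588,10.892) [heading=15, draw]
LT 15: heading 15 -> 30
RT 120: heading 30 -> 270
FD 9.9: (18.588,10.892) -> (18.588,0.992) [heading=270, draw]
FD 10.9: (18.588,0.992) -> (18.588,-9.908) [heading=270, draw]
Final: pos=(18.588,-9.908), heading=270, 5 segment(s) drawn

Segment lengths:
  seg 1: (3,5) -> (8.543,8.2), length = 6.4
  seg 2: (8.543,8.2) -> (9.702,8.511), length = 1.2
  seg 3: (9.702,8.511) -> (18.588,10.892), length = 9.2
  seg 4: (18.588,10.892) -> (18.588,0.992), length = 9.9
  seg 5: (18.588,0.992) -> (18.588,-9.908), length = 10.9
Total = 37.6

Answer: 37.6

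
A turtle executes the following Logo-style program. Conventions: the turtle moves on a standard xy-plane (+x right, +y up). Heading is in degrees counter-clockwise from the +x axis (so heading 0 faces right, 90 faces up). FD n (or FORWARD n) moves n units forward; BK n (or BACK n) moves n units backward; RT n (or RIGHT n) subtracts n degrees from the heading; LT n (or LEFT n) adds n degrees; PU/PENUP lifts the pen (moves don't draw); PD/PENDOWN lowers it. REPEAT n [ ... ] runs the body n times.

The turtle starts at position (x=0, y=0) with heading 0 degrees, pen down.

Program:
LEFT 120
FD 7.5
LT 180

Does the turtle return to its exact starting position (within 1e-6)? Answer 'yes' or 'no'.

Executing turtle program step by step:
Start: pos=(0,0), heading=0, pen down
LT 120: heading 0 -> 120
FD 7.5: (0,0) -> (-3.75,6.495) [heading=120, draw]
LT 180: heading 120 -> 300
Final: pos=(-3.75,6.495), heading=300, 1 segment(s) drawn

Start position: (0, 0)
Final position: (-3.75, 6.495)
Distance = 7.5; >= 1e-6 -> NOT closed

Answer: no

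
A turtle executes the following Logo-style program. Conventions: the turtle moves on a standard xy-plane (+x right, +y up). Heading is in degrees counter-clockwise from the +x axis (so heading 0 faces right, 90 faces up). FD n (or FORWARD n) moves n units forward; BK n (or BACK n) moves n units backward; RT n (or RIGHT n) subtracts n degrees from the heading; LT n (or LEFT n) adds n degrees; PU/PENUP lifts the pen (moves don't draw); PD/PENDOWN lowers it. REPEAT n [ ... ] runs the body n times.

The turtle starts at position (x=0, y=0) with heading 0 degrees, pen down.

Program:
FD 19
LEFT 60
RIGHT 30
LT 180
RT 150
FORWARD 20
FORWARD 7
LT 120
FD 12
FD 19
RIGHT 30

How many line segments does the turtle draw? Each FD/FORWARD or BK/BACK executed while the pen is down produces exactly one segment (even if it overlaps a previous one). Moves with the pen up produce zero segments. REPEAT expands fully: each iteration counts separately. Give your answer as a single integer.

Answer: 5

Derivation:
Executing turtle program step by step:
Start: pos=(0,0), heading=0, pen down
FD 19: (0,0) -> (19,0) [heading=0, draw]
LT 60: heading 0 -> 60
RT 30: heading 60 -> 30
LT 180: heading 30 -> 210
RT 150: heading 210 -> 60
FD 20: (19,0) -> (29,17.321) [heading=60, draw]
FD 7: (29,17.321) -> (32.5,23.383) [heading=60, draw]
LT 120: heading 60 -> 180
FD 12: (32.5,23.383) -> (20.5,23.383) [heading=180, draw]
FD 19: (20.5,23.383) -> (1.5,23.383) [heading=180, draw]
RT 30: heading 180 -> 150
Final: pos=(1.5,23.383), heading=150, 5 segment(s) drawn
Segments drawn: 5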